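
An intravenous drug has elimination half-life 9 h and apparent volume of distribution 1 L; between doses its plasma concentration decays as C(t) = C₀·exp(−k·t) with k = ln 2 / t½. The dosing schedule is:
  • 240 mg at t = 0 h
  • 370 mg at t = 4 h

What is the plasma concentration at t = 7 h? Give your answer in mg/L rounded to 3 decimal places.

433.653 mg/L

k = ln 2 / 9 = 0.07702 per h
Dose 1 (240 mg at t=0 h): 240·exp(−0.07702·7) = 139.983 mg/L
Dose 2 (370 mg at t=4 h): 370·exp(−0.07702·3) = 293.669 mg/L
C(7) = 139.983 + 293.669 = 433.653 mg/L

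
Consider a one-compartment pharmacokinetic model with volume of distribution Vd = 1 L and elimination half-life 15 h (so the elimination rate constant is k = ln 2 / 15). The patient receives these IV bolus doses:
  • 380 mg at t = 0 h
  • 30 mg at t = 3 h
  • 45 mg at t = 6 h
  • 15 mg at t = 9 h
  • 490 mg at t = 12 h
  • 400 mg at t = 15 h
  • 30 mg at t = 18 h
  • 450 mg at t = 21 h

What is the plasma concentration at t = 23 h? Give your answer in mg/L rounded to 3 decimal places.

k = ln 2 / 15 = 0.04621 per h
Dose 1 (380 mg at t=0 h): 380·exp(−0.04621·23) = 131.282 mg/L
Dose 2 (30 mg at t=3 h): 30·exp(−0.04621·20) = 11.906 mg/L
Dose 3 (45 mg at t=6 h): 45·exp(−0.04621·17) = 20.514 mg/L
Dose 4 (15 mg at t=9 h): 15·exp(−0.04621·14) = 7.855 mg/L
Dose 5 (490 mg at t=12 h): 490·exp(−0.04621·11) = 294.741 mg/L
Dose 6 (400 mg at t=15 h): 400·exp(−0.04621·8) = 276.383 mg/L
Dose 7 (30 mg at t=18 h): 30·exp(−0.04621·5) = 23.811 mg/L
Dose 8 (450 mg at t=21 h): 450·exp(−0.04621·2) = 410.275 mg/L
C(23) = 131.282 + 11.906 + 20.514 + 7.855 + 294.741 + 276.383 + 23.811 + 410.275 = 1176.766 mg/L

1176.766 mg/L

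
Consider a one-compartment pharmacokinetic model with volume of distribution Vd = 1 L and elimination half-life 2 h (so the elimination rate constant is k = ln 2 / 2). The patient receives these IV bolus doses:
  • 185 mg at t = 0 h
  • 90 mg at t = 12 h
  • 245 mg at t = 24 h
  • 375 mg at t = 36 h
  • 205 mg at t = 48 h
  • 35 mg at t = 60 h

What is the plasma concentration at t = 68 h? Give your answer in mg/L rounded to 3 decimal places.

k = ln 2 / 2 = 0.34657 per h
Dose 1 (185 mg at t=0 h): 185·exp(−0.34657·68) = 0.000 mg/L
Dose 2 (90 mg at t=12 h): 90·exp(−0.34657·56) = 0.000 mg/L
Dose 3 (245 mg at t=24 h): 245·exp(−0.34657·44) = 0.000 mg/L
Dose 4 (375 mg at t=36 h): 375·exp(−0.34657·32) = 0.006 mg/L
Dose 5 (205 mg at t=48 h): 205·exp(−0.34657·20) = 0.200 mg/L
Dose 6 (35 mg at t=60 h): 35·exp(−0.34657·8) = 2.188 mg/L
C(68) = 0.000 + 0.000 + 0.000 + 0.006 + 0.200 + 2.188 = 2.393 mg/L

2.393 mg/L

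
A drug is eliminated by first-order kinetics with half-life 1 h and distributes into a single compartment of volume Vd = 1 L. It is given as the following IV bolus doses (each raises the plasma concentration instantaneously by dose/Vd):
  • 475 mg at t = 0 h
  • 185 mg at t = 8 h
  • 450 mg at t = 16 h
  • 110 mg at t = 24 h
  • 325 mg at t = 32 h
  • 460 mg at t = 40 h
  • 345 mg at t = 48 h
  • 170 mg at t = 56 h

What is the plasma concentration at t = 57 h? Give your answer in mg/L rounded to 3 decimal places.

85.677 mg/L

k = ln 2 / 1 = 0.69315 per h
Dose 1 (475 mg at t=0 h): 475·exp(−0.69315·57) = 0.000 mg/L
Dose 2 (185 mg at t=8 h): 185·exp(−0.69315·49) = 0.000 mg/L
Dose 3 (450 mg at t=16 h): 450·exp(−0.69315·41) = 0.000 mg/L
Dose 4 (110 mg at t=24 h): 110·exp(−0.69315·33) = 0.000 mg/L
Dose 5 (325 mg at t=32 h): 325·exp(−0.69315·25) = 0.000 mg/L
Dose 6 (460 mg at t=40 h): 460·exp(−0.69315·17) = 0.004 mg/L
Dose 7 (345 mg at t=48 h): 345·exp(−0.69315·9) = 0.674 mg/L
Dose 8 (170 mg at t=56 h): 170·exp(−0.69315·1) = 85.000 mg/L
C(57) = 0.000 + 0.000 + 0.000 + 0.000 + 0.000 + 0.004 + 0.674 + 85.000 = 85.677 mg/L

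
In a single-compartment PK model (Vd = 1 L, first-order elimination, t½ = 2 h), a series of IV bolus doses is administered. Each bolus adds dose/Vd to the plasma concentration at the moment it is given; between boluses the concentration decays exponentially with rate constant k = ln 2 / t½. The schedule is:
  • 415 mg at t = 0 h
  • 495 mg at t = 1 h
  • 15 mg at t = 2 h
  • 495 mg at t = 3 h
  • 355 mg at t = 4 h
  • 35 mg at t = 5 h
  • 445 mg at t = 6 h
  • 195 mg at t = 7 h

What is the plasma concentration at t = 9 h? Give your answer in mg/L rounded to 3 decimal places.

438.816 mg/L

k = ln 2 / 2 = 0.34657 per h
Dose 1 (415 mg at t=0 h): 415·exp(−0.34657·9) = 18.341 mg/L
Dose 2 (495 mg at t=1 h): 495·exp(−0.34657·8) = 30.938 mg/L
Dose 3 (15 mg at t=2 h): 15·exp(−0.34657·7) = 1.326 mg/L
Dose 4 (495 mg at t=3 h): 495·exp(−0.34657·6) = 61.875 mg/L
Dose 5 (355 mg at t=4 h): 355·exp(−0.34657·5) = 62.756 mg/L
Dose 6 (35 mg at t=5 h): 35·exp(−0.34657·4) = 8.750 mg/L
Dose 7 (445 mg at t=6 h): 445·exp(−0.34657·3) = 157.331 mg/L
Dose 8 (195 mg at t=7 h): 195·exp(−0.34657·2) = 97.500 mg/L
C(9) = 18.341 + 30.938 + 1.326 + 61.875 + 62.756 + 8.750 + 157.331 + 97.500 = 438.816 mg/L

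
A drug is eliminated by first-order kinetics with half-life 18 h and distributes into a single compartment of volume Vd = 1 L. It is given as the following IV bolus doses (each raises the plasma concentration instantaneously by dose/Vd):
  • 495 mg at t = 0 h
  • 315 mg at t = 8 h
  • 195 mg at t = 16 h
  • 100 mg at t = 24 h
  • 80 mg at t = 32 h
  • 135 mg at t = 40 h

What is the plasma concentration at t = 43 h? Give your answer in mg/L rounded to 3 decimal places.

k = ln 2 / 18 = 0.03851 per h
Dose 1 (495 mg at t=0 h): 495·exp(−0.03851·43) = 94.510 mg/L
Dose 2 (315 mg at t=8 h): 315·exp(−0.03851·35) = 81.842 mg/L
Dose 3 (195 mg at t=16 h): 195·exp(−0.03851·27) = 68.943 mg/L
Dose 4 (100 mg at t=24 h): 100·exp(−0.03851·19) = 48.111 mg/L
Dose 5 (80 mg at t=32 h): 80·exp(−0.03851·11) = 52.375 mg/L
Dose 6 (135 mg at t=40 h): 135·exp(−0.03851·3) = 120.271 mg/L
C(43) = 94.510 + 81.842 + 68.943 + 48.111 + 52.375 + 120.271 = 466.053 mg/L

466.053 mg/L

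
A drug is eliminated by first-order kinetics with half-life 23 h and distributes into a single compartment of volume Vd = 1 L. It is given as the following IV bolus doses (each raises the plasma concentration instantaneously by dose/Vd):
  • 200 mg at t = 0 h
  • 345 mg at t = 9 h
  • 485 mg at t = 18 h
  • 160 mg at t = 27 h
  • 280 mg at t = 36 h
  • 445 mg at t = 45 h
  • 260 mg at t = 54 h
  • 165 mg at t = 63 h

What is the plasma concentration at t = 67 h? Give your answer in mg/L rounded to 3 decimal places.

k = ln 2 / 23 = 0.03014 per h
Dose 1 (200 mg at t=0 h): 200·exp(−0.03014·67) = 26.553 mg/L
Dose 2 (345 mg at t=9 h): 345·exp(−0.03014·58) = 60.076 mg/L
Dose 3 (485 mg at t=18 h): 485·exp(−0.03014·49) = 110.769 mg/L
Dose 4 (160 mg at t=27 h): 160·exp(−0.03014·40) = 47.928 mg/L
Dose 5 (280 mg at t=36 h): 280·exp(−0.03014·31) = 110.007 mg/L
Dose 6 (445 mg at t=45 h): 445·exp(−0.03014·22) = 229.308 mg/L
Dose 7 (260 mg at t=54 h): 260·exp(−0.03014·13) = 175.722 mg/L
Dose 8 (165 mg at t=63 h): 165·exp(−0.03014·4) = 146.262 mg/L
C(67) = 26.553 + 60.076 + 110.769 + 47.928 + 110.007 + 229.308 + 175.722 + 146.262 = 906.624 mg/L

906.624 mg/L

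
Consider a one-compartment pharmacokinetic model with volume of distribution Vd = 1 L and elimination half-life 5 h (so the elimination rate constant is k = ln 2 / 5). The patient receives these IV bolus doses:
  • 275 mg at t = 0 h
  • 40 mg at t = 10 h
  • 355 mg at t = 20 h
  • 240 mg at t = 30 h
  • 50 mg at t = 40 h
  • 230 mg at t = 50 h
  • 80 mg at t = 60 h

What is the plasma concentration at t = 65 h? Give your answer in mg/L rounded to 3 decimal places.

72.934 mg/L

k = ln 2 / 5 = 0.13863 per h
Dose 1 (275 mg at t=0 h): 275·exp(−0.13863·65) = 0.034 mg/L
Dose 2 (40 mg at t=10 h): 40·exp(−0.13863·55) = 0.020 mg/L
Dose 3 (355 mg at t=20 h): 355·exp(−0.13863·45) = 0.693 mg/L
Dose 4 (240 mg at t=30 h): 240·exp(−0.13863·35) = 1.875 mg/L
Dose 5 (50 mg at t=40 h): 50·exp(−0.13863·25) = 1.563 mg/L
Dose 6 (230 mg at t=50 h): 230·exp(−0.13863·15) = 28.750 mg/L
Dose 7 (80 mg at t=60 h): 80·exp(−0.13863·5) = 40.000 mg/L
C(65) = 0.034 + 0.020 + 0.693 + 1.875 + 1.563 + 28.750 + 40.000 = 72.934 mg/L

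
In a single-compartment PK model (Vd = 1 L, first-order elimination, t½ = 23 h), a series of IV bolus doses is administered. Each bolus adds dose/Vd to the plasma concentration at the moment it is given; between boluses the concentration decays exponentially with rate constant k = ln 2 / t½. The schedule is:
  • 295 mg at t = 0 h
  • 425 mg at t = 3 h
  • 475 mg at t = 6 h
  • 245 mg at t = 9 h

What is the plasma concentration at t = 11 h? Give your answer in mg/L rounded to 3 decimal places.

k = ln 2 / 23 = 0.03014 per h
Dose 1 (295 mg at t=0 h): 295·exp(−0.03014·11) = 211.764 mg/L
Dose 2 (425 mg at t=3 h): 425·exp(−0.03014·8) = 333.951 mg/L
Dose 3 (475 mg at t=6 h): 475·exp(−0.03014·5) = 408.557 mg/L
Dose 4 (245 mg at t=9 h): 245·exp(−0.03014·2) = 230.669 mg/L
C(11) = 211.764 + 333.951 + 408.557 + 230.669 = 1184.940 mg/L

1184.940 mg/L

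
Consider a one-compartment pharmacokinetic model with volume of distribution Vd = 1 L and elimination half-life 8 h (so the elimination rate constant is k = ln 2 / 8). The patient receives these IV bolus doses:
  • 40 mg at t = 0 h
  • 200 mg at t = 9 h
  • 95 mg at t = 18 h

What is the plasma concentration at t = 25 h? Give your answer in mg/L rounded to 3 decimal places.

k = ln 2 / 8 = 0.08664 per h
Dose 1 (40 mg at t=0 h): 40·exp(−0.08664·25) = 4.585 mg/L
Dose 2 (200 mg at t=9 h): 200·exp(−0.08664·16) = 50.000 mg/L
Dose 3 (95 mg at t=18 h): 95·exp(−0.08664·7) = 51.799 mg/L
C(25) = 4.585 + 50.000 + 51.799 = 106.384 mg/L

106.384 mg/L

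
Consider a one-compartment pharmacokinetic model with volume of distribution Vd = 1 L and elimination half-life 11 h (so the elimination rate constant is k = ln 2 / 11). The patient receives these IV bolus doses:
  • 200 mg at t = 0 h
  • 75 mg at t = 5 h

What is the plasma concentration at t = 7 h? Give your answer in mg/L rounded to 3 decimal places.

194.786 mg/L

k = ln 2 / 11 = 0.06301 per h
Dose 1 (200 mg at t=0 h): 200·exp(−0.06301·7) = 128.666 mg/L
Dose 2 (75 mg at t=5 h): 75·exp(−0.06301·2) = 66.119 mg/L
C(7) = 128.666 + 66.119 = 194.786 mg/L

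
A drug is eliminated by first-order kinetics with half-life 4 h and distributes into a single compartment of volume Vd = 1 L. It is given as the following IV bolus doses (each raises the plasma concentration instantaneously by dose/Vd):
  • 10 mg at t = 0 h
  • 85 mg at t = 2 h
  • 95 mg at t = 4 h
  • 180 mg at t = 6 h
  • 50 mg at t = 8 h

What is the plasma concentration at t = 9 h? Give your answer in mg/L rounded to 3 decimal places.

216.389 mg/L

k = ln 2 / 4 = 0.17329 per h
Dose 1 (10 mg at t=0 h): 10·exp(−0.17329·9) = 2.102 mg/L
Dose 2 (85 mg at t=2 h): 85·exp(−0.17329·7) = 25.271 mg/L
Dose 3 (95 mg at t=4 h): 95·exp(−0.17329·5) = 39.943 mg/L
Dose 4 (180 mg at t=6 h): 180·exp(−0.17329·3) = 107.029 mg/L
Dose 5 (50 mg at t=8 h): 50·exp(−0.17329·1) = 42.045 mg/L
C(9) = 2.102 + 25.271 + 39.943 + 107.029 + 42.045 = 216.389 mg/L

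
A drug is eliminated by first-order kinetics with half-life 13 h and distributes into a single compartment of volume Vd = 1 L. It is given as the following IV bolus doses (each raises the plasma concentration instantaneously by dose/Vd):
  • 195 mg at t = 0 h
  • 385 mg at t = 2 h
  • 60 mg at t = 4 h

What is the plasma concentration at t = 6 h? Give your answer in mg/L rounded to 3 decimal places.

k = ln 2 / 13 = 0.05332 per h
Dose 1 (195 mg at t=0 h): 195·exp(−0.05332·6) = 141.611 mg/L
Dose 2 (385 mg at t=2 h): 385·exp(−0.05332·4) = 311.054 mg/L
Dose 3 (60 mg at t=4 h): 60·exp(−0.05332·2) = 53.931 mg/L
C(6) = 141.611 + 311.054 + 53.931 = 506.597 mg/L

506.597 mg/L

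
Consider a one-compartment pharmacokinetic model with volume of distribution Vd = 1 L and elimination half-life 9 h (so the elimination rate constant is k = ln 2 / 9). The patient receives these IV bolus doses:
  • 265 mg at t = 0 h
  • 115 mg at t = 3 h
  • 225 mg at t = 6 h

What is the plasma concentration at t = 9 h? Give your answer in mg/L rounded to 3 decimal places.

k = ln 2 / 9 = 0.07702 per h
Dose 1 (265 mg at t=0 h): 265·exp(−0.07702·9) = 132.500 mg/L
Dose 2 (115 mg at t=3 h): 115·exp(−0.07702·6) = 72.445 mg/L
Dose 3 (225 mg at t=6 h): 225·exp(−0.07702·3) = 178.583 mg/L
C(9) = 132.500 + 72.445 + 178.583 = 383.528 mg/L

383.528 mg/L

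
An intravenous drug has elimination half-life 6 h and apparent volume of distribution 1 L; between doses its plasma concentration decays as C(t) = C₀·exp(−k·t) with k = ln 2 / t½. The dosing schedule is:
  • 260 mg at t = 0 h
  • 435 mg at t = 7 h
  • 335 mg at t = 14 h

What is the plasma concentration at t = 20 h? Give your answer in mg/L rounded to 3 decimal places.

k = ln 2 / 6 = 0.11552 per h
Dose 1 (260 mg at t=0 h): 260·exp(−0.11552·20) = 25.795 mg/L
Dose 2 (435 mg at t=7 h): 435·exp(−0.11552·13) = 96.885 mg/L
Dose 3 (335 mg at t=14 h): 335·exp(−0.11552·6) = 167.500 mg/L
C(20) = 25.795 + 96.885 + 167.500 = 290.181 mg/L

290.181 mg/L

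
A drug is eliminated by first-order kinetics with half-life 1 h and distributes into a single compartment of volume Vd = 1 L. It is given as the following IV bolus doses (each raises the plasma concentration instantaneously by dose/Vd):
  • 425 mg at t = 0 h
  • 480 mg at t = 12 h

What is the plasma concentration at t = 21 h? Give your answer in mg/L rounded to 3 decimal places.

k = ln 2 / 1 = 0.69315 per h
Dose 1 (425 mg at t=0 h): 425·exp(−0.69315·21) = 0.000 mg/L
Dose 2 (480 mg at t=12 h): 480·exp(−0.69315·9) = 0.938 mg/L
C(21) = 0.000 + 0.938 = 0.938 mg/L

0.938 mg/L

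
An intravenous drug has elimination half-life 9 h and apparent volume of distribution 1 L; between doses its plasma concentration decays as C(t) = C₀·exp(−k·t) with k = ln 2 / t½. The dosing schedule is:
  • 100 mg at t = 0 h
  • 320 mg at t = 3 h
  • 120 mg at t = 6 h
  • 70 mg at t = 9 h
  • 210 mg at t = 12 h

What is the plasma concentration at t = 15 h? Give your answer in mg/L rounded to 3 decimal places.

k = ln 2 / 9 = 0.07702 per h
Dose 1 (100 mg at t=0 h): 100·exp(−0.07702·15) = 31.498 mg/L
Dose 2 (320 mg at t=3 h): 320·exp(−0.07702·12) = 126.992 mg/L
Dose 3 (120 mg at t=6 h): 120·exp(−0.07702·9) = 60.000 mg/L
Dose 4 (70 mg at t=9 h): 70·exp(−0.07702·6) = 44.097 mg/L
Dose 5 (210 mg at t=12 h): 210·exp(−0.07702·3) = 166.677 mg/L
C(15) = 31.498 + 126.992 + 60.000 + 44.097 + 166.677 = 429.264 mg/L

429.264 mg/L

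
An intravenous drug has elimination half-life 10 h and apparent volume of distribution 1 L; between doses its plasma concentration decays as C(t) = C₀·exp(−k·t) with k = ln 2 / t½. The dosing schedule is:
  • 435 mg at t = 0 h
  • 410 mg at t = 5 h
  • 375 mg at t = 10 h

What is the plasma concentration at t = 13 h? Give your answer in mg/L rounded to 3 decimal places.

716.743 mg/L

k = ln 2 / 10 = 0.06931 per h
Dose 1 (435 mg at t=0 h): 435·exp(−0.06931·13) = 176.665 mg/L
Dose 2 (410 mg at t=5 h): 410·exp(−0.06931·8) = 235.483 mg/L
Dose 3 (375 mg at t=10 h): 375·exp(−0.06931·3) = 304.595 mg/L
C(13) = 176.665 + 235.483 + 304.595 = 716.743 mg/L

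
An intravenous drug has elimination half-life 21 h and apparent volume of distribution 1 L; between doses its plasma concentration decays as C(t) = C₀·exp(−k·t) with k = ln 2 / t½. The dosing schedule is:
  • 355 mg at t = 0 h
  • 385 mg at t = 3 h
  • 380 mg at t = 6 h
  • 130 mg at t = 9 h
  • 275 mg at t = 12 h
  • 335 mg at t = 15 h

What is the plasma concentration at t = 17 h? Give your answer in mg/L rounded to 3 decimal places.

1355.983 mg/L

k = ln 2 / 21 = 0.03301 per h
Dose 1 (355 mg at t=0 h): 355·exp(−0.03301·17) = 202.552 mg/L
Dose 2 (385 mg at t=3 h): 385·exp(−0.03301·14) = 242.535 mg/L
Dose 3 (380 mg at t=6 h): 380·exp(−0.03301·11) = 264.302 mg/L
Dose 4 (130 mg at t=9 h): 130·exp(−0.03301·8) = 99.831 mg/L
Dose 5 (275 mg at t=12 h): 275·exp(−0.03301·5) = 233.163 mg/L
Dose 6 (335 mg at t=15 h): 335·exp(−0.03301·2) = 313.599 mg/L
C(17) = 202.552 + 242.535 + 264.302 + 99.831 + 233.163 + 313.599 = 1355.983 mg/L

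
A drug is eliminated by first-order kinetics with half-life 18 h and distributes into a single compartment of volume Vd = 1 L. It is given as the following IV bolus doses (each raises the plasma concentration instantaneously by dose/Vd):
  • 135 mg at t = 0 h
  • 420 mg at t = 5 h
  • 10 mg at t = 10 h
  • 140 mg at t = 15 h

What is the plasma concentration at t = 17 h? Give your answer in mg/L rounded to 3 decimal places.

471.993 mg/L

k = ln 2 / 18 = 0.03851 per h
Dose 1 (135 mg at t=0 h): 135·exp(−0.03851·17) = 70.150 mg/L
Dose 2 (420 mg at t=5 h): 420·exp(−0.03851·12) = 264.583 mg/L
Dose 3 (10 mg at t=10 h): 10·exp(−0.03851·7) = 7.637 mg/L
Dose 4 (140 mg at t=15 h): 140·exp(−0.03851·2) = 129.622 mg/L
C(17) = 70.150 + 264.583 + 7.637 + 129.622 = 471.993 mg/L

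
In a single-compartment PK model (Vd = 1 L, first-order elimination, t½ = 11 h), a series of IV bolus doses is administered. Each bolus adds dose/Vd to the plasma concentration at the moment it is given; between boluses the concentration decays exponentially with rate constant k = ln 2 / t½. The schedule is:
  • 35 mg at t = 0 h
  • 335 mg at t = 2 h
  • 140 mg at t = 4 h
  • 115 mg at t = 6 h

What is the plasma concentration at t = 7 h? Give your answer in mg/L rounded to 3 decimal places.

490.842 mg/L

k = ln 2 / 11 = 0.06301 per h
Dose 1 (35 mg at t=0 h): 35·exp(−0.06301·7) = 22.517 mg/L
Dose 2 (335 mg at t=2 h): 335·exp(−0.06301·5) = 244.463 mg/L
Dose 3 (140 mg at t=4 h): 140·exp(−0.06301·3) = 115.885 mg/L
Dose 4 (115 mg at t=6 h): 115·exp(−0.06301·1) = 107.977 mg/L
C(7) = 22.517 + 244.463 + 115.885 + 107.977 = 490.842 mg/L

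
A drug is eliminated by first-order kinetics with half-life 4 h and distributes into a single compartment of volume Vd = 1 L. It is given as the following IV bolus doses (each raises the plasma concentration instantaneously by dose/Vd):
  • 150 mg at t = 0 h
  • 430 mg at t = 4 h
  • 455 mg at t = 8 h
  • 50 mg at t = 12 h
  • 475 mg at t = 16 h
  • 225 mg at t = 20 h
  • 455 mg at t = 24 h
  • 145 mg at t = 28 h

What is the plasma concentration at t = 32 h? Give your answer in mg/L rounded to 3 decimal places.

256.680 mg/L

k = ln 2 / 4 = 0.17329 per h
Dose 1 (150 mg at t=0 h): 150·exp(−0.17329·32) = 0.586 mg/L
Dose 2 (430 mg at t=4 h): 430·exp(−0.17329·28) = 3.359 mg/L
Dose 3 (455 mg at t=8 h): 455·exp(−0.17329·24) = 7.109 mg/L
Dose 4 (50 mg at t=12 h): 50·exp(−0.17329·20) = 1.562 mg/L
Dose 5 (475 mg at t=16 h): 475·exp(−0.17329·16) = 29.688 mg/L
Dose 6 (225 mg at t=20 h): 225·exp(−0.17329·12) = 28.125 mg/L
Dose 7 (455 mg at t=24 h): 455·exp(−0.17329·8) = 113.750 mg/L
Dose 8 (145 mg at t=28 h): 145·exp(−0.17329·4) = 72.500 mg/L
C(32) = 0.586 + 3.359 + 7.109 + 1.562 + 29.688 + 28.125 + 113.750 + 72.500 = 256.680 mg/L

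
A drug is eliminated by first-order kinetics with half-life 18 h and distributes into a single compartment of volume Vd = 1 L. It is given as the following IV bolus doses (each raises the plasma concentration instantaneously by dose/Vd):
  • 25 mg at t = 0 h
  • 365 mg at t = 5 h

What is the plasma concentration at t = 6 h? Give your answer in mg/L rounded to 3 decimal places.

371.054 mg/L

k = ln 2 / 18 = 0.03851 per h
Dose 1 (25 mg at t=0 h): 25·exp(−0.03851·6) = 19.843 mg/L
Dose 2 (365 mg at t=5 h): 365·exp(−0.03851·1) = 351.212 mg/L
C(6) = 19.843 + 351.212 = 371.054 mg/L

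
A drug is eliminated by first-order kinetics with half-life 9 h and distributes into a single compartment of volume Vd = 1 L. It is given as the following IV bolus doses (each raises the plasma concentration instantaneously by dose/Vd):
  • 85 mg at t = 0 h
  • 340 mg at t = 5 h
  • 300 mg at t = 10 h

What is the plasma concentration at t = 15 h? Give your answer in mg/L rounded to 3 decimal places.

388.291 mg/L

k = ln 2 / 9 = 0.07702 per h
Dose 1 (85 mg at t=0 h): 85·exp(−0.07702·15) = 26.773 mg/L
Dose 2 (340 mg at t=5 h): 340·exp(−0.07702·10) = 157.399 mg/L
Dose 3 (300 mg at t=10 h): 300·exp(−0.07702·5) = 204.119 mg/L
C(15) = 26.773 + 157.399 + 204.119 = 388.291 mg/L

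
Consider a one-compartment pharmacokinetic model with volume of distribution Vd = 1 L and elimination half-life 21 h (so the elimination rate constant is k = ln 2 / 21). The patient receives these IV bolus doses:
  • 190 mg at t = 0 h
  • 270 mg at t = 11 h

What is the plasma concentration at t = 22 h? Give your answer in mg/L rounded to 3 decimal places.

k = ln 2 / 21 = 0.03301 per h
Dose 1 (190 mg at t=0 h): 190·exp(−0.03301·22) = 91.916 mg/L
Dose 2 (270 mg at t=11 h): 270·exp(−0.03301·11) = 187.794 mg/L
C(22) = 91.916 + 187.794 = 279.709 mg/L

279.709 mg/L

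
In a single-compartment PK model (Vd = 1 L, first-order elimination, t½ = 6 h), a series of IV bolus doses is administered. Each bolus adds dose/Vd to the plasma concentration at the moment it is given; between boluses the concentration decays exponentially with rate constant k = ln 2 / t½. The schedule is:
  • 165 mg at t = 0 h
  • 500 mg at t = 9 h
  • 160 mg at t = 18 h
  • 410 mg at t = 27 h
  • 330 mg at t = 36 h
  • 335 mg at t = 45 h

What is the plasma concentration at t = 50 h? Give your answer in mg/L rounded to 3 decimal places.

k = ln 2 / 6 = 0.11552 per h
Dose 1 (165 mg at t=0 h): 165·exp(−0.11552·50) = 0.512 mg/L
Dose 2 (500 mg at t=9 h): 500·exp(−0.11552·41) = 4.385 mg/L
Dose 3 (160 mg at t=18 h): 160·exp(−0.11552·32) = 3.969 mg/L
Dose 4 (410 mg at t=27 h): 410·exp(−0.11552·23) = 28.763 mg/L
Dose 5 (330 mg at t=36 h): 330·exp(−0.11552·14) = 65.480 mg/L
Dose 6 (335 mg at t=45 h): 335·exp(−0.11552·5) = 188.012 mg/L
C(50) = 0.512 + 4.385 + 3.969 + 28.763 + 65.480 + 188.012 = 291.120 mg/L

291.120 mg/L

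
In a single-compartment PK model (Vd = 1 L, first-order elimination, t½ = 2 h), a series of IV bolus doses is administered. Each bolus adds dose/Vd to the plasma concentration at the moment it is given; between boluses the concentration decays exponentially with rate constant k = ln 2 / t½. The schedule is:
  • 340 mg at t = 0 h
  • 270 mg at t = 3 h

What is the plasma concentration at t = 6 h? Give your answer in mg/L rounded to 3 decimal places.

k = ln 2 / 2 = 0.34657 per h
Dose 1 (340 mg at t=0 h): 340·exp(−0.34657·6) = 42.500 mg/L
Dose 2 (270 mg at t=3 h): 270·exp(−0.34657·3) = 95.459 mg/L
C(6) = 42.500 + 95.459 = 137.959 mg/L

137.959 mg/L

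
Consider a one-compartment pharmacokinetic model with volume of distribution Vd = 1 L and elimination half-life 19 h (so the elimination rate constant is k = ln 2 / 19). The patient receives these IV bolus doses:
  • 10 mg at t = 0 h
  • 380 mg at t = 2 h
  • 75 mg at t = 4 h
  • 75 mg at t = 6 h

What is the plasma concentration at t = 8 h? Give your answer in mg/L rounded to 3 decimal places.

447.304 mg/L

k = ln 2 / 19 = 0.03648 per h
Dose 1 (10 mg at t=0 h): 10·exp(−0.03648·8) = 7.469 mg/L
Dose 2 (380 mg at t=2 h): 380·exp(−0.03648·6) = 305.296 mg/L
Dose 3 (75 mg at t=4 h): 75·exp(−0.03648·4) = 64.817 mg/L
Dose 4 (75 mg at t=6 h): 75·exp(−0.03648·2) = 69.723 mg/L
C(8) = 7.469 + 305.296 + 64.817 + 69.723 = 447.304 mg/L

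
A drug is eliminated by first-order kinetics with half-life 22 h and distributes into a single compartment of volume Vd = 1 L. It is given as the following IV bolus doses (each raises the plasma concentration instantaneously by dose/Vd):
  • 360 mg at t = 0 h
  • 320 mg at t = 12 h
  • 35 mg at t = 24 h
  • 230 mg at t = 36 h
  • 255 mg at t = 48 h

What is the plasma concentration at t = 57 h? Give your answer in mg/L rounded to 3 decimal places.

k = ln 2 / 22 = 0.03151 per h
Dose 1 (360 mg at t=0 h): 360·exp(−0.03151·57) = 59.753 mg/L
Dose 2 (320 mg at t=12 h): 320·exp(−0.03151·45) = 77.519 mg/L
Dose 3 (35 mg at t=24 h): 35·exp(−0.03151·33) = 12.374 mg/L
Dose 4 (230 mg at t=36 h): 230·exp(−0.03151·21) = 118.681 mg/L
Dose 5 (255 mg at t=48 h): 255·exp(−0.03151·9) = 192.040 mg/L
C(57) = 59.753 + 77.519 + 12.374 + 118.681 + 192.040 = 460.367 mg/L

460.367 mg/L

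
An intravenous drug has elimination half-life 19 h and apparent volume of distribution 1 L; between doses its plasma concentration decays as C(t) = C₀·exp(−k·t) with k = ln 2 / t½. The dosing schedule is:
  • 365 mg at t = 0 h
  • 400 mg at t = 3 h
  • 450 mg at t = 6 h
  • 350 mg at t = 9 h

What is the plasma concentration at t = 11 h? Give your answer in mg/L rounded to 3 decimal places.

k = ln 2 / 19 = 0.03648 per h
Dose 1 (365 mg at t=0 h): 365·exp(−0.03648·11) = 244.350 mg/L
Dose 2 (400 mg at t=3 h): 400·exp(−0.03648·8) = 298.752 mg/L
Dose 3 (450 mg at t=6 h): 450·exp(−0.03648·5) = 374.968 mg/L
Dose 4 (350 mg at t=9 h): 350·exp(−0.03648·2) = 325.372 mg/L
C(11) = 244.350 + 298.752 + 374.968 + 325.372 = 1243.442 mg/L

1243.442 mg/L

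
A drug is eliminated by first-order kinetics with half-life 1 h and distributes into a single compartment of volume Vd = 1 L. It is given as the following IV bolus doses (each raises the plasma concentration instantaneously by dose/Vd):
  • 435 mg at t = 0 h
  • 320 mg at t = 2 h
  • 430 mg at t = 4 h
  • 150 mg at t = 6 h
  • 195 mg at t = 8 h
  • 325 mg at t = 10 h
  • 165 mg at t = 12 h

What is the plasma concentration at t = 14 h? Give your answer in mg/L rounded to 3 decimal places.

65.720 mg/L

k = ln 2 / 1 = 0.69315 per h
Dose 1 (435 mg at t=0 h): 435·exp(−0.69315·14) = 0.027 mg/L
Dose 2 (320 mg at t=2 h): 320·exp(−0.69315·12) = 0.078 mg/L
Dose 3 (430 mg at t=4 h): 430·exp(−0.69315·10) = 0.420 mg/L
Dose 4 (150 mg at t=6 h): 150·exp(−0.69315·8) = 0.586 mg/L
Dose 5 (195 mg at t=8 h): 195·exp(−0.69315·6) = 3.047 mg/L
Dose 6 (325 mg at t=10 h): 325·exp(−0.69315·4) = 20.312 mg/L
Dose 7 (165 mg at t=12 h): 165·exp(−0.69315·2) = 41.250 mg/L
C(14) = 0.027 + 0.078 + 0.420 + 0.586 + 3.047 + 20.312 + 41.250 = 65.720 mg/L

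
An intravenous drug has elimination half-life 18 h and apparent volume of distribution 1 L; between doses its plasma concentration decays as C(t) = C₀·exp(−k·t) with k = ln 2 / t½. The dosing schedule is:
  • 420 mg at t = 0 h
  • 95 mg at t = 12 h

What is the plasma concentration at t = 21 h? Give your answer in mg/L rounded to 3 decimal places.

254.264 mg/L

k = ln 2 / 18 = 0.03851 per h
Dose 1 (420 mg at t=0 h): 420·exp(−0.03851·21) = 187.089 mg/L
Dose 2 (95 mg at t=12 h): 95·exp(−0.03851·9) = 67.175 mg/L
C(21) = 187.089 + 67.175 = 254.264 mg/L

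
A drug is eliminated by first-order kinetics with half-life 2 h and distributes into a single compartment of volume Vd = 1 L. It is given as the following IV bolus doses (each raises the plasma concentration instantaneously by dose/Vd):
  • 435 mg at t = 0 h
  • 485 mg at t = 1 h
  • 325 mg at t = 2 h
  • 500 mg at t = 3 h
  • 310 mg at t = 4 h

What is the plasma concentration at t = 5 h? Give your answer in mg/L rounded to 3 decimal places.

782.256 mg/L

k = ln 2 / 2 = 0.34657 per h
Dose 1 (435 mg at t=0 h): 435·exp(−0.34657·5) = 76.898 mg/L
Dose 2 (485 mg at t=1 h): 485·exp(−0.34657·4) = 121.250 mg/L
Dose 3 (325 mg at t=2 h): 325·exp(−0.34657·3) = 114.905 mg/L
Dose 4 (500 mg at t=3 h): 500·exp(−0.34657·2) = 250.000 mg/L
Dose 5 (310 mg at t=4 h): 310·exp(−0.34657·1) = 219.203 mg/L
C(5) = 76.898 + 121.250 + 114.905 + 250.000 + 219.203 = 782.256 mg/L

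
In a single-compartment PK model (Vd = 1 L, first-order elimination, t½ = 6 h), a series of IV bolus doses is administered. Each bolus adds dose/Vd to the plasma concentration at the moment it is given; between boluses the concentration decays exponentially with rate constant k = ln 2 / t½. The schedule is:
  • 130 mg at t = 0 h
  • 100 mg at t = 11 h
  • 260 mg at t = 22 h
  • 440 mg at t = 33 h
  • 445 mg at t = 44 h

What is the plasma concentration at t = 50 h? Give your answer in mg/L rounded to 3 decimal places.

295.980 mg/L

k = ln 2 / 6 = 0.11552 per h
Dose 1 (130 mg at t=0 h): 130·exp(−0.11552·50) = 0.403 mg/L
Dose 2 (100 mg at t=11 h): 100·exp(−0.11552·39) = 1.105 mg/L
Dose 3 (260 mg at t=22 h): 260·exp(−0.11552·28) = 10.237 mg/L
Dose 4 (440 mg at t=33 h): 440·exp(−0.11552·17) = 61.735 mg/L
Dose 5 (445 mg at t=44 h): 445·exp(−0.11552·6) = 222.500 mg/L
C(50) = 0.403 + 1.105 + 10.237 + 61.735 + 222.500 = 295.980 mg/L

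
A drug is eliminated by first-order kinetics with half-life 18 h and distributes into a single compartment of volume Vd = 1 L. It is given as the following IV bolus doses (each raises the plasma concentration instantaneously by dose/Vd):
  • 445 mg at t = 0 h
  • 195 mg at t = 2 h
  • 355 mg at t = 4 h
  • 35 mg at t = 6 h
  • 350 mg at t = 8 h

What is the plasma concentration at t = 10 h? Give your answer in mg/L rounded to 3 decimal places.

1081.898 mg/L

k = ln 2 / 18 = 0.03851 per h
Dose 1 (445 mg at t=0 h): 445·exp(−0.03851·10) = 302.776 mg/L
Dose 2 (195 mg at t=2 h): 195·exp(−0.03851·8) = 143.299 mg/L
Dose 3 (355 mg at t=4 h): 355·exp(−0.03851·6) = 281.764 mg/L
Dose 4 (35 mg at t=6 h): 35·exp(−0.03851·4) = 30.004 mg/L
Dose 5 (350 mg at t=8 h): 350·exp(−0.03851·2) = 324.056 mg/L
C(10) = 302.776 + 143.299 + 281.764 + 30.004 + 324.056 = 1081.898 mg/L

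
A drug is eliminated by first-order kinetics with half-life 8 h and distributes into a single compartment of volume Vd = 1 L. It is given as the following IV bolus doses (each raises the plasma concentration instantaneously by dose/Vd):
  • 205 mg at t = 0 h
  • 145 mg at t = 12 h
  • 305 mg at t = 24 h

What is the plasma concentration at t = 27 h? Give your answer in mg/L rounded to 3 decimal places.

k = ln 2 / 8 = 0.08664 per h
Dose 1 (205 mg at t=0 h): 205·exp(−0.08664·27) = 19.760 mg/L
Dose 2 (145 mg at t=12 h): 145·exp(−0.08664·15) = 39.531 mg/L
Dose 3 (305 mg at t=24 h): 305·exp(−0.08664·3) = 235.187 mg/L
C(27) = 19.760 + 39.531 + 235.187 = 294.478 mg/L

294.478 mg/L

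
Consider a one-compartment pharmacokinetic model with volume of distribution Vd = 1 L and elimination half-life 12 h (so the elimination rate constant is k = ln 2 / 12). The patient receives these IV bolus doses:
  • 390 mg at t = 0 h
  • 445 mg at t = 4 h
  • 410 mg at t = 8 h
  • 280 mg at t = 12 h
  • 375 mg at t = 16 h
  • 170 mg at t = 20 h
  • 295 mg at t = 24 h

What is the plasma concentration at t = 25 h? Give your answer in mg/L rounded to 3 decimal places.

k = ln 2 / 12 = 0.05776 per h
Dose 1 (390 mg at t=0 h): 390·exp(−0.05776·25) = 92.028 mg/L
Dose 2 (445 mg at t=4 h): 445·exp(−0.05776·21) = 132.299 mg/L
Dose 3 (410 mg at t=8 h): 410·exp(−0.05776·17) = 153.576 mg/L
Dose 4 (280 mg at t=12 h): 280·exp(−0.05776·13) = 132.142 mg/L
Dose 5 (375 mg at t=16 h): 375·exp(−0.05776·9) = 222.976 mg/L
Dose 6 (170 mg at t=20 h): 170·exp(−0.05776·5) = 127.356 mg/L
Dose 7 (295 mg at t=24 h): 295·exp(−0.05776·1) = 278.443 mg/L
C(25) = 92.028 + 132.299 + 153.576 + 132.142 + 222.976 + 127.356 + 278.443 = 1138.821 mg/L

1138.821 mg/L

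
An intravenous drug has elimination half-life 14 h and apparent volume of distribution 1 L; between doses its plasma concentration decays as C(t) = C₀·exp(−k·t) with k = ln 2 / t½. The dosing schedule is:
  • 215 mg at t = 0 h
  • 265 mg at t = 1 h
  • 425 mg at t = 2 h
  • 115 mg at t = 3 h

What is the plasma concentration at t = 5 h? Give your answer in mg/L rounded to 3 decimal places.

855.738 mg/L

k = ln 2 / 14 = 0.04951 per h
Dose 1 (215 mg at t=0 h): 215·exp(−0.04951·5) = 167.852 mg/L
Dose 2 (265 mg at t=1 h): 265·exp(−0.04951·4) = 217.389 mg/L
Dose 3 (425 mg at t=2 h): 425·exp(−0.04951·3) = 366.338 mg/L
Dose 4 (115 mg at t=3 h): 115·exp(−0.04951·2) = 104.158 mg/L
C(5) = 167.852 + 217.389 + 366.338 + 104.158 = 855.738 mg/L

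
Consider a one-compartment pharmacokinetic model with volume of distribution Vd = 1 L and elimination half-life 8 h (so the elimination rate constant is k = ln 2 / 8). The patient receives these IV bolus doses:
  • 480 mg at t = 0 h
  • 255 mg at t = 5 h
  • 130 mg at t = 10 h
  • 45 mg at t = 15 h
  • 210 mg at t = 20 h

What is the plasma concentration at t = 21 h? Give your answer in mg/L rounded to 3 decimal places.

411.010 mg/L

k = ln 2 / 8 = 0.08664 per h
Dose 1 (480 mg at t=0 h): 480·exp(−0.08664·21) = 77.810 mg/L
Dose 2 (255 mg at t=5 h): 255·exp(−0.08664·16) = 63.750 mg/L
Dose 3 (130 mg at t=10 h): 130·exp(−0.08664·11) = 50.122 mg/L
Dose 4 (45 mg at t=15 h): 45·exp(−0.08664·6) = 26.757 mg/L
Dose 5 (210 mg at t=20 h): 210·exp(−0.08664·1) = 192.571 mg/L
C(21) = 77.810 + 63.750 + 50.122 + 26.757 + 192.571 = 411.010 mg/L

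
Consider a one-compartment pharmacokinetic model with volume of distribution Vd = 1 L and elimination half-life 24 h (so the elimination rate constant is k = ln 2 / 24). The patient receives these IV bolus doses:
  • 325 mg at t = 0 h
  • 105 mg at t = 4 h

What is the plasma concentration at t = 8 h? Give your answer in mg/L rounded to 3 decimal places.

k = ln 2 / 24 = 0.02888 per h
Dose 1 (325 mg at t=0 h): 325·exp(−0.02888·8) = 257.953 mg/L
Dose 2 (105 mg at t=4 h): 105·exp(−0.02888·4) = 93.544 mg/L
C(8) = 257.953 + 93.544 = 351.497 mg/L

351.497 mg/L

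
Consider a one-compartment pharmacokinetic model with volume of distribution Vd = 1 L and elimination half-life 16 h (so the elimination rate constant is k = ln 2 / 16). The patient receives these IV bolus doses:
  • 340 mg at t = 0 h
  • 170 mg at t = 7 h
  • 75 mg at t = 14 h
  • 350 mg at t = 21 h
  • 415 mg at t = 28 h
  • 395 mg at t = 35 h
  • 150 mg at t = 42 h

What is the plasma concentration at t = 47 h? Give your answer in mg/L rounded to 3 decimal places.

743.729 mg/L

k = ln 2 / 16 = 0.04332 per h
Dose 1 (340 mg at t=0 h): 340·exp(−0.04332·47) = 44.382 mg/L
Dose 2 (170 mg at t=7 h): 170·exp(−0.04332·40) = 30.052 mg/L
Dose 3 (75 mg at t=14 h): 75·exp(−0.04332·33) = 17.955 mg/L
Dose 4 (350 mg at t=21 h): 350·exp(−0.04332·26) = 113.473 mg/L
Dose 5 (415 mg at t=28 h): 415·exp(−0.04332·19) = 182.211 mg/L
Dose 6 (395 mg at t=35 h): 395·exp(−0.04332·12) = 234.868 mg/L
Dose 7 (150 mg at t=42 h): 150·exp(−0.04332·5) = 120.787 mg/L
C(47) = 44.382 + 30.052 + 17.955 + 113.473 + 182.211 + 234.868 + 120.787 = 743.729 mg/L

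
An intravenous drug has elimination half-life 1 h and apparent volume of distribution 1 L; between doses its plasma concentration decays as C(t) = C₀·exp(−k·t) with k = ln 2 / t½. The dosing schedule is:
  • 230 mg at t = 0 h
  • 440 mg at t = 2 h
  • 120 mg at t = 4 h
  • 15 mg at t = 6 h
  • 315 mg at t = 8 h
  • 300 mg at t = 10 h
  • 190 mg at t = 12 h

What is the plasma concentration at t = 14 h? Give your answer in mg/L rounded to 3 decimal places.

k = ln 2 / 1 = 0.69315 per h
Dose 1 (230 mg at t=0 h): 230·exp(−0.69315·14) = 0.014 mg/L
Dose 2 (440 mg at t=2 h): 440·exp(−0.69315·12) = 0.107 mg/L
Dose 3 (120 mg at t=4 h): 120·exp(−0.69315·10) = 0.117 mg/L
Dose 4 (15 mg at t=6 h): 15·exp(−0.69315·8) = 0.059 mg/L
Dose 5 (315 mg at t=8 h): 315·exp(−0.69315·6) = 4.922 mg/L
Dose 6 (300 mg at t=10 h): 300·exp(−0.69315·4) = 18.750 mg/L
Dose 7 (190 mg at t=12 h): 190·exp(−0.69315·2) = 47.500 mg/L
C(14) = 0.014 + 0.107 + 0.117 + 0.059 + 4.922 + 18.750 + 47.500 = 71.469 mg/L

71.469 mg/L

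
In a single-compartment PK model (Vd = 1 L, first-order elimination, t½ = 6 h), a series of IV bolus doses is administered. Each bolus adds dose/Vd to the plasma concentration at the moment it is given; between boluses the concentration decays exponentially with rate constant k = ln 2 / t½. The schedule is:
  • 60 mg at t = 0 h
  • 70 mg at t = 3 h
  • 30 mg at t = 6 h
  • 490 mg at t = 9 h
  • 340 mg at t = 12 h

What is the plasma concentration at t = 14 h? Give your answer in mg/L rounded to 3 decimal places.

588.315 mg/L

k = ln 2 / 6 = 0.11552 per h
Dose 1 (60 mg at t=0 h): 60·exp(−0.11552·14) = 11.906 mg/L
Dose 2 (70 mg at t=3 h): 70·exp(−0.11552·11) = 19.643 mg/L
Dose 3 (30 mg at t=6 h): 30·exp(−0.11552·8) = 11.906 mg/L
Dose 4 (490 mg at t=9 h): 490·exp(−0.11552·5) = 275.003 mg/L
Dose 5 (340 mg at t=12 h): 340·exp(−0.11552·2) = 269.858 mg/L
C(14) = 11.906 + 19.643 + 11.906 + 275.003 + 269.858 = 588.315 mg/L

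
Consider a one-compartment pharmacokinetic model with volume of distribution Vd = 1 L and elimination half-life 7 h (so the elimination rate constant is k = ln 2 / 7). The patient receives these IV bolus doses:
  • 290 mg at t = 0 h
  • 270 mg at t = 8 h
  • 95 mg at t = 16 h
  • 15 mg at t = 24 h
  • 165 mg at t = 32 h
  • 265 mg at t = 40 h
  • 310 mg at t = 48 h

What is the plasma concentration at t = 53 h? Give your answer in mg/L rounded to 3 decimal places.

k = ln 2 / 7 = 0.09902 per h
Dose 1 (290 mg at t=0 h): 290·exp(−0.09902·53) = 1.525 mg/L
Dose 2 (270 mg at t=8 h): 270·exp(−0.09902·45) = 3.135 mg/L
Dose 3 (95 mg at t=16 h): 95·exp(−0.09902·37) = 2.435 mg/L
Dose 4 (15 mg at t=24 h): 15·exp(−0.09902·29) = 0.849 mg/L
Dose 5 (165 mg at t=32 h): 165·exp(−0.09902·21) = 20.625 mg/L
Dose 6 (265 mg at t=40 h): 265·exp(−0.09902·13) = 73.146 mg/L
Dose 7 (310 mg at t=48 h): 310·exp(−0.09902·5) = 188.947 mg/L
C(53) = 1.525 + 3.135 + 2.435 + 0.849 + 20.625 + 73.146 + 188.947 = 290.662 mg/L

290.662 mg/L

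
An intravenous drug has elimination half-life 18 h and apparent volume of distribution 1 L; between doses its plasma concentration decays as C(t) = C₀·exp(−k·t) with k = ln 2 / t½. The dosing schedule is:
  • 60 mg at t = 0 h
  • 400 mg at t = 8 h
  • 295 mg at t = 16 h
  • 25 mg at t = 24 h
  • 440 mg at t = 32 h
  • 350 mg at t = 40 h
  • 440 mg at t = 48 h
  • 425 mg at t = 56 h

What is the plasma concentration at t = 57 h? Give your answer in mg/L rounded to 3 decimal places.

1205.107 mg/L

k = ln 2 / 18 = 0.03851 per h
Dose 1 (60 mg at t=0 h): 60·exp(−0.03851·57) = 6.682 mg/L
Dose 2 (400 mg at t=8 h): 400·exp(−0.03851·49) = 60.616 mg/L
Dose 3 (295 mg at t=16 h): 295·exp(−0.03851·41) = 60.833 mg/L
Dose 4 (25 mg at t=24 h): 25·exp(−0.03851·33) = 7.015 mg/L
Dose 5 (440 mg at t=32 h): 440·exp(−0.03851·25) = 168.018 mg/L
Dose 6 (350 mg at t=40 h): 350·exp(−0.03851·17) = 181.870 mg/L
Dose 7 (440 mg at t=48 h): 440·exp(−0.03851·9) = 311.127 mg/L
Dose 8 (425 mg at t=56 h): 425·exp(−0.03851·1) = 408.945 mg/L
C(57) = 6.682 + 60.616 + 60.833 + 7.015 + 168.018 + 181.870 + 311.127 + 408.945 = 1205.107 mg/L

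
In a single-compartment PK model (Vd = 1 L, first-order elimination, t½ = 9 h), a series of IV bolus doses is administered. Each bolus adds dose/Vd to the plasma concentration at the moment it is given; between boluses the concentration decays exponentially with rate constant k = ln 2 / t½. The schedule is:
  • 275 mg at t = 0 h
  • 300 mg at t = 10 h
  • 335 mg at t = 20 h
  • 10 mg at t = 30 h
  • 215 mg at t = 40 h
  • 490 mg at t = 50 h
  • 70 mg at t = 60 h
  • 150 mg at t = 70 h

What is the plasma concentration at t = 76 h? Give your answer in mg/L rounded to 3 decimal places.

k = ln 2 / 9 = 0.07702 per h
Dose 1 (275 mg at t=0 h): 275·exp(−0.07702·76) = 0.789 mg/L
Dose 2 (300 mg at t=10 h): 300·exp(−0.07702·66) = 1.860 mg/L
Dose 3 (335 mg at t=20 h): 335·exp(−0.07702·56) = 4.487 mg/L
Dose 4 (10 mg at t=30 h): 10·exp(−0.07702·46) = 0.289 mg/L
Dose 5 (215 mg at t=40 h): 215·exp(−0.07702·36) = 13.438 mg/L
Dose 6 (490 mg at t=50 h): 490·exp(−0.07702·26) = 66.154 mg/L
Dose 7 (70 mg at t=60 h): 70·exp(−0.07702·16) = 20.414 mg/L
Dose 8 (150 mg at t=70 h): 150·exp(−0.07702·6) = 94.494 mg/L
C(76) = 0.789 + 1.860 + 4.487 + 0.289 + 13.438 + 66.154 + 20.414 + 94.494 = 201.926 mg/L

201.926 mg/L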